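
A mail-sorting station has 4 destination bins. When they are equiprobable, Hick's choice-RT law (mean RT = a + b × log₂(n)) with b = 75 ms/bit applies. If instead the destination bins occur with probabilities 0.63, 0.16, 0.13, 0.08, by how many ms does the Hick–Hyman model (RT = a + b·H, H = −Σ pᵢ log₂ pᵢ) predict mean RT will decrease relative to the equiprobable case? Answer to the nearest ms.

Equiprobable entropy H₀ = log₂ 4 = 2.0000 bits.
Skewed entropy H = −Σ pᵢ log₂ pᵢ = 1.5171 bits.
ΔRT = b·(H₀ − H) = 75 × 0.4829 = 36.22 ms.

36 ms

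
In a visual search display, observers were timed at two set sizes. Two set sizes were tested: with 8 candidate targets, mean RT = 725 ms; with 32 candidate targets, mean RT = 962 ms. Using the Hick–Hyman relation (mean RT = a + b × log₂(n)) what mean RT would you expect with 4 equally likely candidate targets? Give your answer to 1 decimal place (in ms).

606.5 ms

RT is linear in log₂ n, so two points fix the line:
  b = (962 − 725) / (log₂ 32 − log₂ 8) = 237 / (5 − 3) = 118.500 ms/bit
  a = 725 − 118.500 × 3 = 369.500 ms
Then RT(4) = 369.500 + 118.500 × log₂ 4 = 369.500 + 118.500 × 2 ≈ 606.500 ms.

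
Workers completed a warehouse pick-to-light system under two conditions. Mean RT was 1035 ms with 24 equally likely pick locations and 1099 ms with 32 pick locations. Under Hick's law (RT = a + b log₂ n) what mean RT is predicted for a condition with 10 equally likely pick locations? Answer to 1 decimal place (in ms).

RT is linear in log₂ n, so two points fix the line:
  b = (1099 − 1035) / (log₂ 32 − log₂ 24) = 64 / (5 − 4.5850) = 154.203 ms/bit
  a = 1035 − 154.203 × 4.5850 = 327.985 ms
Then RT(10) = 327.985 + 154.203 × log₂ 10 = 327.985 + 154.203 × 3.3219 ≈ 840.236 ms.

840.2 ms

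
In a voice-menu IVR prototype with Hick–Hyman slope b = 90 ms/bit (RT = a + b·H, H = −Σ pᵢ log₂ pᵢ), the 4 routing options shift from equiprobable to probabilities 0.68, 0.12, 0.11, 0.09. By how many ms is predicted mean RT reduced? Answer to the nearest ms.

The RT saving is b·ΔH. Equiprobable H₀ = log₂(4) = 2.0000 bits; with the given probabilities H = 1.4084 bits.
b·(H₀ − H) = 90 × (2.0000 − 1.4084) = 53.25 ms.

53 ms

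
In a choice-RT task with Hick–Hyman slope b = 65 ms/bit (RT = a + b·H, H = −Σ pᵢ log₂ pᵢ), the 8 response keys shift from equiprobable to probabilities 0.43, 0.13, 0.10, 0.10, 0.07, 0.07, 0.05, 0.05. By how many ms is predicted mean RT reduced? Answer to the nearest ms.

Equiprobable entropy H₀ = log₂ 8 = 3.0000 bits.
Skewed entropy H = −Σ pᵢ log₂ pᵢ = 2.5399 bits.
ΔRT = b·(H₀ − H) = 65 × 0.4601 = 29.91 ms.

30 ms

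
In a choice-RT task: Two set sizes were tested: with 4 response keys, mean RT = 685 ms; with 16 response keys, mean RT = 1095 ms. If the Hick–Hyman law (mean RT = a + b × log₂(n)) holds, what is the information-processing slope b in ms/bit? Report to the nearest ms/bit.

205 ms/bit

b = (RT₂ − RT₁)/(log₂ n₂ − log₂ n₁) = (1095 − 685)/(4 − 2) = 205 ms/bit.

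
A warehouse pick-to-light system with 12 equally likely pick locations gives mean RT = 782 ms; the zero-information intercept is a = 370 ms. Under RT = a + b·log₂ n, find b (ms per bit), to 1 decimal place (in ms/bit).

12 alternatives carry log₂ 12 = 3.5850 bits; the choice cost is 782 − 370 = 412 ms, so b = 412/3.5850 = 114.924 ms/bit.

114.9 ms/bit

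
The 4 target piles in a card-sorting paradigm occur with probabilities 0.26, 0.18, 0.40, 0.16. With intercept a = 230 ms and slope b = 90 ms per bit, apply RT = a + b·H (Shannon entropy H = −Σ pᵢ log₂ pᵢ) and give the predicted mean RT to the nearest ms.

H = 0.26·log₂(1/0.26) + 0.18·log₂(1/0.18) + 0.40·log₂(1/0.40) + 0.16·log₂(1/0.16) = 1.9024 bits.
RT = 230 + 90 × 1.9024 = 401.21 ms.

401 ms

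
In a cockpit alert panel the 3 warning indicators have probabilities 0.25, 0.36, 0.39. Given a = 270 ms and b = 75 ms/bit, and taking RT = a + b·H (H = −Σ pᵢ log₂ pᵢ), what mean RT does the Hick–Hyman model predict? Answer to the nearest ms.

387 ms

H = 0.25·log₂(1/0.25) + 0.36·log₂(1/0.36) + 0.39·log₂(1/0.39) = 1.5604 bits.
RT = 270 + 75 × 1.5604 = 387.03 ms.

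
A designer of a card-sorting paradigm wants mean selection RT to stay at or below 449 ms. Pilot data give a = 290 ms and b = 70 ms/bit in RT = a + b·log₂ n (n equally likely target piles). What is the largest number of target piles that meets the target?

70·log₂ n ≤ 449 − 290 = 159, giving log₂ n ≤ 2.2714 and n ≤ 4.828. The largest whole number is 4.

4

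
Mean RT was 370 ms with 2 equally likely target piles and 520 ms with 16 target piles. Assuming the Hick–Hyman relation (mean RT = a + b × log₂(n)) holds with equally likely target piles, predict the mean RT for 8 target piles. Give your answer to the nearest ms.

470 ms

Fit slope and intercept:
  b = (520 − 370) / (log₂ 16 − log₂ 2) = 150 / (4 − 1) = 50 ms/bit
  a = 370 − 50 × 1 = 320 ms
Then RT(8) = 320 + 50 × log₂ 8 = 320 + 50 × 3 ≈ 470.000 ms.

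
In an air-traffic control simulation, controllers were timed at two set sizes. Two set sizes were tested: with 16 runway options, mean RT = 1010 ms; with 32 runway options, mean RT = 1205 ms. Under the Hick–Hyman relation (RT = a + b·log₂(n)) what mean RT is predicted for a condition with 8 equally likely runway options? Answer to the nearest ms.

Fit slope and intercept:
  b = (1205 − 1010) / (log₂ 32 − log₂ 16) = 195 / (5 − 4) = 195 ms/bit
  a = 1010 − 195 × 4 = 230 ms
Then RT(8) = 230 + 195 × log₂ 8 = 230 + 195 × 3 ≈ 815.000 ms.

815 ms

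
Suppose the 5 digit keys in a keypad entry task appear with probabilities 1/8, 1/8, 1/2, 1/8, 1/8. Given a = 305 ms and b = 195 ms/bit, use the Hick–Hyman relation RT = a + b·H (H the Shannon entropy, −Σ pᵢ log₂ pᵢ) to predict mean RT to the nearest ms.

695 ms

Each term −pᵢ log₂ pᵢ: 0.125·3 + 0.125·3 + 0.5·1 + 0.125·3 + 0.125·3; summed, H = 2.000 bits.
Mean RT = a + bH = 305 + 195·2.000 = 695.00 ms.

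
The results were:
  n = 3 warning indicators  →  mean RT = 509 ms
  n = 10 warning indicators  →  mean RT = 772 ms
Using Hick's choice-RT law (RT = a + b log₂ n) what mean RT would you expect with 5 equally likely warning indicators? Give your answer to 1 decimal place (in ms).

620.6 ms

Solve the two-equation system in a and b:
  b = (772 − 509) / (log₂ 10 − log₂ 3) = 263 / (3.3219 − 1.5850) = 151.413 ms/bit
  a = 509 − 151.413 × 1.5850 = 269.015 ms
Then RT(5) = 269.015 + 151.413 × log₂ 5 = 269.015 + 151.413 × 2.3219 ≈ 620.587 ms.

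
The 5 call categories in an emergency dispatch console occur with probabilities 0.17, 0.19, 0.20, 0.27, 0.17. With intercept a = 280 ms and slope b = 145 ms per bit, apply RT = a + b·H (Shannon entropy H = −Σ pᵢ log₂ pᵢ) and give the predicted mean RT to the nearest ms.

613 ms

Entropy contributions −pᵢ log₂ pᵢ: 0.4346, 0.4552, 0.4644, 0.5100, 0.4346; sum H = 2.2988 bits.
RT = a + bH = 280 + 145·2.2988 = 613.33 ms.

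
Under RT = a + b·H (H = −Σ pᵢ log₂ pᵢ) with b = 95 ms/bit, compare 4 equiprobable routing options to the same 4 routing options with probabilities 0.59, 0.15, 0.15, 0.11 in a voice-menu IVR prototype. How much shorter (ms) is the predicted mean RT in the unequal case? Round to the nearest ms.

36 ms

Equiprobable entropy H₀ = log₂ 4 = 2.0000 bits.
Skewed entropy H = −Σ pᵢ log₂ pᵢ = 1.6205 bits.
ΔRT = b·(H₀ − H) = 95 × 0.3795 = 36.05 ms.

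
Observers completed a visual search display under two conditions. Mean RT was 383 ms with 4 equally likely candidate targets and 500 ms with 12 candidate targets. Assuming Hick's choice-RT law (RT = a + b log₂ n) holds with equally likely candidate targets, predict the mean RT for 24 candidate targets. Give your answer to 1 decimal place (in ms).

With log₂ n on the abscissa the relation is linear; from the two conditions:
  b = (500 − 383) / (log₂ 12 − log₂ 4) = 117 / (3.5850 − 2) = 73.819 ms/bit
  a = 383 − 73.819 × 2 = 235.362 ms
Then RT(24) = 235.362 + 73.819 × log₂ 24 = 235.362 + 73.819 × 4.5850 ≈ 573.819 ms.

573.8 ms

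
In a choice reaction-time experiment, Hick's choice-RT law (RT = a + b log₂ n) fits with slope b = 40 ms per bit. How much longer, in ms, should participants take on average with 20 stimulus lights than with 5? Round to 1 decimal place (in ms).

ΔRT = (a + b log₂ n₂) − (a + b log₂ n₁) = b·(log₂ n₂ − log₂ n₁).
log₂(20) − log₂(5) = log₂(20/5) = log₂(4) = 2.
ΔRT = 40 × 2.0000 = 80.000 ms.

80.0 ms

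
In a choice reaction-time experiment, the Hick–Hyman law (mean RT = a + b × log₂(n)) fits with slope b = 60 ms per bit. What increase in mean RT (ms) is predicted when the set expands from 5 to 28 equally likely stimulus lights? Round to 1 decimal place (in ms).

The intercept a cancels: ΔRT = b·(log₂ n₂ − log₂ n₁) = b·log₂(n₂/n₁).
log₂(28) − log₂(5) = 4.8074 − 2.3219 = 2.4854.
ΔRT = 60 × 2.4854 = 149.126 ms.

149.1 ms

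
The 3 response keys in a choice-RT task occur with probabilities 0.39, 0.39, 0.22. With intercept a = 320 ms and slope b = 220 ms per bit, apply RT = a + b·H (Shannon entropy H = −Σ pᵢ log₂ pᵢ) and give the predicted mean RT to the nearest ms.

H = 0.39·log₂(1/0.39) + 0.39·log₂(1/0.39) + 0.22·log₂(1/0.22) = 1.5402 bits.
RT = 320 + 220 × 1.5402 = 658.84 ms.

659 ms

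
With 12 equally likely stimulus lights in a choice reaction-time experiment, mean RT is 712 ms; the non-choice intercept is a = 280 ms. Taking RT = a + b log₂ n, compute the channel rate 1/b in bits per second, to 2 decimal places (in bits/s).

8.30 bits/s

b = (712 − 280)/log₂ 12 = 432/3.5850 = 120.503 ms per bit = 0.12050 s/bit; the reciprocal is 8.299 bits/s.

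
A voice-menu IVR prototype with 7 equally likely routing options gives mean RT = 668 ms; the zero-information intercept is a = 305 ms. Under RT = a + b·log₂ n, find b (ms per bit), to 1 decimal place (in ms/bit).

129.3 ms/bit

log₂(7) = 2.8074 bits.
b = (RT − a)/log₂ n = (668 − 305) / 2.8074 = 129.303 ms/bit.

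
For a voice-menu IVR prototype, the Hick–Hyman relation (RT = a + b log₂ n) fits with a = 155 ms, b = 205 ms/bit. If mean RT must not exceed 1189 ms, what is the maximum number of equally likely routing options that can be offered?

Information budget: (1189 − 155)/205 = 5.0439 bits, so n ≤ 2^5.0439 = 32.989 → at most 32.

32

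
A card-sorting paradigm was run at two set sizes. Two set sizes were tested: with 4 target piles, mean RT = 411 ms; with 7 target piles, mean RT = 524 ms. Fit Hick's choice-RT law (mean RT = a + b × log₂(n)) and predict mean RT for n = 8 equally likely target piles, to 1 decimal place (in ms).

RT is linear in log₂ n, so two points fix the line:
  b = (524 − 411) / (log₂ 7 − log₂ 4) = 113 / (2.8074 − 2) = 139.963 ms/bit
  a = 411 − 139.963 × 2 = 131.074 ms
Then RT(8) = 131.074 + 139.963 × log₂ 8 = 131.074 + 139.963 × 3 ≈ 550.963 ms.

551.0 ms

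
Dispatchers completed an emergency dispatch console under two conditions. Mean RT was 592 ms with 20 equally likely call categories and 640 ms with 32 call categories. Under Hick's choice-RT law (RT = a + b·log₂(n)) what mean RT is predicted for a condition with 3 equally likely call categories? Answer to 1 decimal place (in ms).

398.3 ms

With log₂ n on the abscissa the relation is linear; from the two conditions:
  b = (640 − 592) / (log₂ 32 − log₂ 20) = 48 / (5 − 4.3219) = 70.789 ms/bit
  a = 592 − 70.789 × 4.3219 = 286.055 ms
Then RT(3) = 286.055 + 70.789 × log₂ 3 = 286.055 + 70.789 × 1.5850 ≈ 398.253 ms.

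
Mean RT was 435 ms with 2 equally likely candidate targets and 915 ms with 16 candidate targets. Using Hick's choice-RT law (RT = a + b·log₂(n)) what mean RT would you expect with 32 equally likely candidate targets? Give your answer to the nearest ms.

1075 ms

Solve the two-equation system in a and b:
  b = (915 − 435) / (log₂ 16 − log₂ 2) = 480 / (4 − 1) = 160 ms/bit
  a = 435 − 160 × 1 = 275 ms
Then RT(32) = 275 + 160 × log₂ 32 = 275 + 160 × 5 ≈ 1075.000 ms.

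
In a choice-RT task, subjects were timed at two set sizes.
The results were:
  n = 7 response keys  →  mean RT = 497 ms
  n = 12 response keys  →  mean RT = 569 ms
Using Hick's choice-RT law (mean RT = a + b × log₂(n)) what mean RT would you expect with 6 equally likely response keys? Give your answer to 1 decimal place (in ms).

Solve the two-equation system in a and b:
  b = (569 − 497) / (log₂ 12 − log₂ 7) = 72 / (3.5850 − 2.8074) = 92.592 ms/bit
  a = 497 − 92.592 × 2.8074 = 237.062 ms
Then RT(6) = 237.062 + 92.592 × log₂ 6 = 237.062 + 92.592 × 2.5850 ≈ 476.408 ms.

476.4 ms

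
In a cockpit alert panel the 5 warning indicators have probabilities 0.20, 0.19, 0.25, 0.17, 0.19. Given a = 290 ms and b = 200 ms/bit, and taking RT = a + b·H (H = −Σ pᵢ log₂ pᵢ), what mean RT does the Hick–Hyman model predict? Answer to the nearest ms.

H = 0.20·log₂(1/0.20) + 0.19·log₂(1/0.19) + 0.25·log₂(1/0.25) + 0.17·log₂(1/0.17) + 0.19·log₂(1/0.19) = 2.3094 bits.
RT = 290 + 200 × 2.3094 = 751.89 ms.

752 ms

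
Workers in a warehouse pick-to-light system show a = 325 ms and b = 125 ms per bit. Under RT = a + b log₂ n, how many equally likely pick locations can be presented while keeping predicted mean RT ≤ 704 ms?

Information budget: (704 − 325)/125 = 3.0320 bits, so n ≤ 2^3.0320 = 8.179 → at most 8.

8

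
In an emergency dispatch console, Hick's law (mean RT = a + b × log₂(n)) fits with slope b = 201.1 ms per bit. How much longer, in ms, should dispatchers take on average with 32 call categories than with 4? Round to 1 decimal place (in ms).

The intercept a cancels: ΔRT = b·(log₂ n₂ − log₂ n₁) = b·log₂(n₂/n₁).
log₂(32) − log₂(4) = log₂(32/4) = log₂(8) = 3.
ΔRT = 201.1 × 3.0000 = 603.300 ms.

603.3 ms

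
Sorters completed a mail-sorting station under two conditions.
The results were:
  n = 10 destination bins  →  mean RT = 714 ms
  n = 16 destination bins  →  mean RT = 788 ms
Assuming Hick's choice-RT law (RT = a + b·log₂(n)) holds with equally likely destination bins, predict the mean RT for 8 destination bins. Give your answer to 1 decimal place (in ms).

678.9 ms

RT is linear in log₂ n, so two points fix the line:
  b = (788 − 714) / (log₂ 16 − log₂ 10) = 74 / (4 − 3.3219) = 109.133 ms/bit
  a = 714 − 109.133 × 3.3219 = 351.468 ms
Then RT(8) = 351.468 + 109.133 × log₂ 8 = 351.468 + 109.133 × 3 ≈ 678.867 ms.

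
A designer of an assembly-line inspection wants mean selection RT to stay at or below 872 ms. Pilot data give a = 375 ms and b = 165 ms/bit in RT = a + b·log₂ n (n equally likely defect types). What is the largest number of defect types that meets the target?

8

Information budget: (872 − 375)/165 = 3.0121 bits, so n ≤ 2^3.0121 = 8.067 → at most 8.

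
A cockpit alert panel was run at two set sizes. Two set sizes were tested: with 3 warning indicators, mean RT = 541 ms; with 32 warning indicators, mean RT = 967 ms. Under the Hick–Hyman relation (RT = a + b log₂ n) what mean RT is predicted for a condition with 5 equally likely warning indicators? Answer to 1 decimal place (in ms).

632.9 ms

Solve the two-equation system in a and b:
  b = (967 − 541) / (log₂ 32 − log₂ 3) = 426 / (5 − 1.5850) = 124.742 ms/bit
  a = 541 − 124.742 × 1.5850 = 343.288 ms
Then RT(5) = 343.288 + 124.742 × log₂ 5 = 343.288 + 124.742 × 2.3219 ≈ 632.931 ms.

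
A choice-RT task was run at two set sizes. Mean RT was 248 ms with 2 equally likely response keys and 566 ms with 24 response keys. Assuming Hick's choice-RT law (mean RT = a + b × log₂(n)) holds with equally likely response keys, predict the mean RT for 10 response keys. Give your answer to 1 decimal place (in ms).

Fit slope and intercept:
  b = (566 − 248) / (log₂ 24 − log₂ 2) = 318 / (4.5850 − 1) = 88.704 ms/bit
  a = 248 − 88.704 × 1 = 159.296 ms
Then RT(10) = 159.296 + 88.704 × log₂ 10 = 159.296 + 88.704 × 3.3219 ≈ 453.964 ms.

454.0 ms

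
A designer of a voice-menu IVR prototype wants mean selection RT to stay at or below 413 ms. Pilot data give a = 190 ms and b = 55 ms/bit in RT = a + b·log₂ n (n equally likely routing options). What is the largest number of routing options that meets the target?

Set 190 + 55·log₂ n ≤ 413 → log₂ n ≤ (413 − 190)/55 = 4.0545.
So n ≤ 2^4.0545 = 16.617; the largest integer n is 16.

16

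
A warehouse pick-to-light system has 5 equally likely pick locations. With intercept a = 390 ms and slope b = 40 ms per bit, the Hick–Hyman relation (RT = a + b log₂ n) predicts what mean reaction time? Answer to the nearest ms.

483 ms

log₂(5) = 2.3219 bits, so RT = 390 + 40 × 2.3219 ≈ 482.877 ms.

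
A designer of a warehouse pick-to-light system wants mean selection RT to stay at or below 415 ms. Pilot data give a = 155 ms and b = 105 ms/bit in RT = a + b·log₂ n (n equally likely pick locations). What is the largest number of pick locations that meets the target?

5

105·log₂ n ≤ 415 − 155 = 260, giving log₂ n ≤ 2.4762 and n ≤ 5.564. The largest whole number is 5.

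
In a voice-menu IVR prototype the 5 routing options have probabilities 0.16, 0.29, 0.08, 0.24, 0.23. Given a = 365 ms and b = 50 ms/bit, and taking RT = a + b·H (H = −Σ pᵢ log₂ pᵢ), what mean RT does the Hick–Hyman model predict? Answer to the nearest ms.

476 ms

H = 0.16·log₂(1/0.16) + 0.29·log₂(1/0.29) + 0.08·log₂(1/0.08) + 0.24·log₂(1/0.24) + 0.23·log₂(1/0.23) = 2.2142 bits.
RT = 365 + 50 × 2.2142 = 475.71 ms.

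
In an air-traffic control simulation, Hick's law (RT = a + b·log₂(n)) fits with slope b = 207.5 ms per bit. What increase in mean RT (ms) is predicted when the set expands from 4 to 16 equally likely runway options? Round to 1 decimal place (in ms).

Only the slope matters, since a is common to both: ΔRT = b·log₂(n₂/n₁).
log₂(16) − log₂(4) = log₂(16/4) = log₂(4) = 2.
ΔRT = 207.5 × 2.0000 = 415.000 ms.

415.0 ms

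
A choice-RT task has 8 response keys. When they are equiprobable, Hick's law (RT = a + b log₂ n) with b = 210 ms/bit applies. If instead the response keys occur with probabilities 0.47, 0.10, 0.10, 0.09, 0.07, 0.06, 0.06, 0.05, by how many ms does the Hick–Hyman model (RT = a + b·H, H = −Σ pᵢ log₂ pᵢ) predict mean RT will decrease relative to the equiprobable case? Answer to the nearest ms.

The RT saving is b·ΔH. Equiprobable H₀ = log₂(8) = 3.0000 bits; with the given probabilities H = 2.4607 bits.
b·(H₀ − H) = 210 × (3.0000 − 2.4607) = 113.25 ms.

113 ms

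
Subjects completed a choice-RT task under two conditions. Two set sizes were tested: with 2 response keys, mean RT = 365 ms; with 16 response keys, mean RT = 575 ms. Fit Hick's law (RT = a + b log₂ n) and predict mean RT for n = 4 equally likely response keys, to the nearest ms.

435 ms

RT is linear in log₂ n, so two points fix the line:
  b = (575 − 365) / (log₂ 16 − log₂ 2) = 210 / (4 − 1) = 70 ms/bit
  a = 365 − 70 × 1 = 295 ms
Then RT(4) = 295 + 70 × log₂ 4 = 295 + 70 × 2 ≈ 435.000 ms.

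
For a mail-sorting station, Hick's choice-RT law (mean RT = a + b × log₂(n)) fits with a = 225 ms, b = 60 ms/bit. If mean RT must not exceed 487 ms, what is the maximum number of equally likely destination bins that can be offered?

20

Set 225 + 60·log₂ n ≤ 487 → log₂ n ≤ (487 − 225)/60 = 4.3667.
So n ≤ 2^4.3667 = 20.630; the largest integer n is 20.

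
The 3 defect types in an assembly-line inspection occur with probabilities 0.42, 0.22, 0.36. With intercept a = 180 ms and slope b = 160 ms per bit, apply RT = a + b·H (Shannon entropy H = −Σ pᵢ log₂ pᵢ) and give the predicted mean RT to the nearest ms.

Entropy contributions −pᵢ log₂ pᵢ: 0.5256, 0.4806, 0.5306; sum H = 1.5368 bits.
RT = a + bH = 180 + 160·1.5368 = 425.89 ms.

426 ms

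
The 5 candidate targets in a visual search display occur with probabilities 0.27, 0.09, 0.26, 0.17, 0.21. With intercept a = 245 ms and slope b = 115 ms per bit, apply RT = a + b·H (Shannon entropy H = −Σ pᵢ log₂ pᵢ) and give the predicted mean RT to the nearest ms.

Entropy contributions −pᵢ log₂ pᵢ: 0.5100, 0.3127, 0.5053, 0.4346, 0.4728; sum H = 2.2354 bits.
RT = a + bH = 245 + 115·2.2354 = 502.07 ms.

502 ms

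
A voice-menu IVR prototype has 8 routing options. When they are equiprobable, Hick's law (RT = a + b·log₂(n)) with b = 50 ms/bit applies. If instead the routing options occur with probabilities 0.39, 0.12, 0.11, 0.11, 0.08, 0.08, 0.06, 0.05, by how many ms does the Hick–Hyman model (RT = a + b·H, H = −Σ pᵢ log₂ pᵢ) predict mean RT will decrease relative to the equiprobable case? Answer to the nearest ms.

The RT saving is b·ΔH. Equiprobable H₀ = log₂(8) = 3.0000 bits; with the given probabilities H = 2.6401 bits.
b·(H₀ − H) = 50 × (3.0000 − 2.6401) = 18.00 ms.

18 ms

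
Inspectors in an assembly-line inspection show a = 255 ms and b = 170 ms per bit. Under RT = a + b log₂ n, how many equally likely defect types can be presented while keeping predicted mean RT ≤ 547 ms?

Set 255 + 170·log₂ n ≤ 547 → log₂ n ≤ (547 − 255)/170 = 1.7176.
So n ≤ 2^1.7176 = 3.289; the largest integer n is 3.

3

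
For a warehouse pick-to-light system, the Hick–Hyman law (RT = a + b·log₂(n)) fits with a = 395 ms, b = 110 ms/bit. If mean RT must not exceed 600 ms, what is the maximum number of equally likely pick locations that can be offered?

3

Set 395 + 110·log₂ n ≤ 600 → log₂ n ≤ (600 − 395)/110 = 1.8636.
So n ≤ 2^1.8636 = 3.639; the largest integer n is 3.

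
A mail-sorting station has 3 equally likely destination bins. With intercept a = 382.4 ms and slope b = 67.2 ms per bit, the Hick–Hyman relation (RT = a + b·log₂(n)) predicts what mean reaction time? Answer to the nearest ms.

log₂(3) = 1.5850 bits, so RT = 382.4 + 67.2 × 1.5850 ≈ 488.909 ms.

489 ms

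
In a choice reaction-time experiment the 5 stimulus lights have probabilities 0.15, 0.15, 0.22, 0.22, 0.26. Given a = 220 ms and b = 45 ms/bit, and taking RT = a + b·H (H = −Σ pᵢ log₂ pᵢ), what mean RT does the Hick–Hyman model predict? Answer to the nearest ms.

323 ms

H = 0.15·log₂(1/0.15) + 0.15·log₂(1/0.15) + 0.22·log₂(1/0.22) + 0.22·log₂(1/0.22) + 0.26·log₂(1/0.26) = 2.2875 bits.
RT = 220 + 45 × 2.2875 = 322.94 ms.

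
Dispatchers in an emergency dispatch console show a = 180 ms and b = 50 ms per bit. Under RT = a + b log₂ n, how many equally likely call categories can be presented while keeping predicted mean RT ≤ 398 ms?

50·log₂ n ≤ 398 − 180 = 218, giving log₂ n ≤ 4.3600 and n ≤ 20.535. The largest whole number is 20.

20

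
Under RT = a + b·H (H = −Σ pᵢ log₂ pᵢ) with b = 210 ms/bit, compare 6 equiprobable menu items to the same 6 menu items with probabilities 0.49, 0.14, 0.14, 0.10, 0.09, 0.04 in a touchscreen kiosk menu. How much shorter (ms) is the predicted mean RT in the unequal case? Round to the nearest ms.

The RT saving is b·ΔH. Equiprobable H₀ = log₂(6) = 2.5850 bits; with the given probabilities H = 2.1291 bits.
b·(H₀ − H) = 210 × (2.5850 − 2.1291) = 95.73 ms.

96 ms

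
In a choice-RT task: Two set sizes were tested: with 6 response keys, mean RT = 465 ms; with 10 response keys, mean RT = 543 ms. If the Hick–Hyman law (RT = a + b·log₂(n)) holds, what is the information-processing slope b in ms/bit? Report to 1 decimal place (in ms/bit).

105.8 ms/bit

The slope on a log₂ axis is (543 − 465) / (3.3219 − 2.5850) = 105.839 ms/bit.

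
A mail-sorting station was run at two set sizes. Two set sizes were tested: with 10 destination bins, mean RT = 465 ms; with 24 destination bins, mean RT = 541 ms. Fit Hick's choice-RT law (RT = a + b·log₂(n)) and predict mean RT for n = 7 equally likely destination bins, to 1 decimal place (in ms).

434.0 ms

RT is linear in log₂ n, so two points fix the line:
  b = (541 − 465) / (log₂ 24 − log₂ 10) = 76 / (4.5850 − 3.3219) = 60.173 ms/bit
  a = 465 − 60.173 × 3.3219 = 265.111 ms
Then RT(7) = 265.111 + 60.173 × log₂ 7 = 265.111 + 60.173 × 2.8074 ≈ 434.037 ms.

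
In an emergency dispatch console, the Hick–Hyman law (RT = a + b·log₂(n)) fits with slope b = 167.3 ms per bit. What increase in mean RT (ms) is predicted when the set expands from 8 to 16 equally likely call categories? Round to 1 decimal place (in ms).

167.3 ms

Only the slope matters, since a is common to both: ΔRT = b·log₂(n₂/n₁).
log₂(16) − log₂(8) = log₂(16/8) = log₂(2) = 1.
ΔRT = 167.3 × 1.0000 = 167.300 ms.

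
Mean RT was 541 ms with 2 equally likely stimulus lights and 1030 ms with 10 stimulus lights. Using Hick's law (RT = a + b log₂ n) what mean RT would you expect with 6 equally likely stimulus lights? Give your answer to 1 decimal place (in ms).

RT is linear in log₂ n, so two points fix the line:
  b = (1030 − 541) / (log₂ 10 − log₂ 2) = 489 / (3.3219 − 1) = 210.601 ms/bit
  a = 541 − 210.601 × 1 = 330.399 ms
Then RT(6) = 330.399 + 210.601 × log₂ 6 = 330.399 + 210.601 × 2.5850 ≈ 874.794 ms.

874.8 ms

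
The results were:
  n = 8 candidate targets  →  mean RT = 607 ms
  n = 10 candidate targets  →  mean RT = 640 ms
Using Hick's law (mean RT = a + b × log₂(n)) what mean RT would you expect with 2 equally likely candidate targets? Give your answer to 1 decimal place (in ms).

RT is linear in log₂ n, so two points fix the line:
  b = (640 − 607) / (log₂ 10 − log₂ 8) = 33 / (3.3219 − 3) = 102.507 ms/bit
  a = 607 − 102.507 × 3 = 299.478 ms
Then RT(2) = 299.478 + 102.507 × log₂ 2 = 299.478 + 102.507 × 1 ≈ 401.985 ms.

402.0 ms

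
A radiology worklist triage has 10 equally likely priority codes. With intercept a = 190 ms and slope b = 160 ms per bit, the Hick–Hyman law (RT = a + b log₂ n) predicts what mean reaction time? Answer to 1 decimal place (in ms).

721.5 ms

log₂(10) = 3.3219 bits, so RT = 190 + 160 × 3.3219 ≈ 721.508 ms.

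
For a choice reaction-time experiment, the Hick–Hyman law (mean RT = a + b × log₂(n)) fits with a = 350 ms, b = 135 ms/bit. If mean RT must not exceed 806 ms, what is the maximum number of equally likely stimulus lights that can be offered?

10

Information budget: (806 − 350)/135 = 3.3778 bits, so n ≤ 2^3.3778 = 10.395 → at most 10.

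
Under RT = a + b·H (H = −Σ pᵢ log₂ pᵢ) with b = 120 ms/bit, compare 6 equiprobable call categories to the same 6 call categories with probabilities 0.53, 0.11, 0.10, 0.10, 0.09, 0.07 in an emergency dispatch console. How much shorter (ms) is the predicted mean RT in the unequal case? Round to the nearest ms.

60 ms

Equiprobable entropy H₀ = log₂ 6 = 2.5850 bits.
Skewed entropy H = −Σ pᵢ log₂ pᵢ = 2.0813 bits.
ΔRT = b·(H₀ − H) = 120 × 0.5036 = 60.44 ms.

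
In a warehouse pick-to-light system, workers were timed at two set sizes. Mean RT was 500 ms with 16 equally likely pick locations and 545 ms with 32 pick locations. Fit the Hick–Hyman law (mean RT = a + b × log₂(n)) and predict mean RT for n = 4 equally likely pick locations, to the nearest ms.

Fit slope and intercept:
  b = (545 − 500) / (log₂ 32 − log₂ 16) = 45 / (5 − 4) = 45 ms/bit
  a = 500 − 45 × 4 = 320 ms
Then RT(4) = 320 + 45 × log₂ 4 = 320 + 45 × 2 ≈ 410.000 ms.

410 ms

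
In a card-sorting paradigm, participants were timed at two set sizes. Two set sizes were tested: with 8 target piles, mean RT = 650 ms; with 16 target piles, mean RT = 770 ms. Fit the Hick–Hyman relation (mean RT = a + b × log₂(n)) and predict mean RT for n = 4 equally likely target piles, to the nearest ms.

RT is linear in log₂ n, so two points fix the line:
  b = (770 − 650) / (log₂ 16 − log₂ 8) = 120 / (4 − 3) = 120 ms/bit
  a = 650 − 120 × 3 = 290 ms
Then RT(4) = 290 + 120 × log₂ 4 = 290 + 120 × 2 ≈ 530.000 ms.

530 ms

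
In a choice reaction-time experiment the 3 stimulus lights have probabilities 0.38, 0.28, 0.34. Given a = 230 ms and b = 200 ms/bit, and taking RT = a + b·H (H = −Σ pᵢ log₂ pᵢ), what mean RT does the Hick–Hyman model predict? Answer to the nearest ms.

H = 0.38·log₂(1/0.38) + 0.28·log₂(1/0.28) + 0.34·log₂(1/0.34) = 1.5738 bits.
RT = 230 + 200 × 1.5738 = 544.77 ms.

545 ms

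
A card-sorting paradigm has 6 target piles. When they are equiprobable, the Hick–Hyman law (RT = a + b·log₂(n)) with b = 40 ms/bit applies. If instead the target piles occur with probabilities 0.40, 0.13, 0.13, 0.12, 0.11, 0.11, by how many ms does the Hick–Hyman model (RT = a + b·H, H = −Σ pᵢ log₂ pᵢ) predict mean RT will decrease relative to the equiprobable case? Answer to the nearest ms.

The RT saving is b·ΔH. Equiprobable H₀ = log₂(6) = 2.5850 bits; with the given probabilities H = 2.3617 bits.
b·(H₀ − H) = 40 × (2.5850 − 2.3617) = 8.93 ms.

9 ms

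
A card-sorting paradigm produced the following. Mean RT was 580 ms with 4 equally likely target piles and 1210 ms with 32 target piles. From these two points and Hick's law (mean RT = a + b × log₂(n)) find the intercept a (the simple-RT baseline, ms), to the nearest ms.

The slope on a log₂ axis is (1210 − 580) / (5 − 2) = 210 ms/bit.
Intercept: a = 580 − 210·log₂(4) = 160.000 ms.

160 ms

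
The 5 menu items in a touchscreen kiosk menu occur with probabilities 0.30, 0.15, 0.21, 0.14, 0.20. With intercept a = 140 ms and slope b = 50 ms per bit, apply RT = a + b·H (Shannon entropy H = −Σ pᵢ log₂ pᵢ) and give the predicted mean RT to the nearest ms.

253 ms

Entropy contributions −pᵢ log₂ pᵢ: 0.5211, 0.4105, 0.4728, 0.3971, 0.4644; sum H = 2.2660 bits.
RT = a + bH = 140 + 50·2.2660 = 253.30 ms.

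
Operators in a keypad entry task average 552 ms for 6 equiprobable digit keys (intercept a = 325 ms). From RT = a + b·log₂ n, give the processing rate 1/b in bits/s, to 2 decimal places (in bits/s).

b = (552 − 325)/log₂ 6 = 227/2.5850 = 87.816 ms per bit = 0.08782 s/bit; the reciprocal is 11.388 bits/s.

11.39 bits/s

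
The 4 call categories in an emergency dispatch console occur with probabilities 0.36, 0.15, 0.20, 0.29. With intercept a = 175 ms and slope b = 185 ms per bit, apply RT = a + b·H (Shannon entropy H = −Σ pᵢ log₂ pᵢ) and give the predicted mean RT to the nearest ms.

531 ms

H = 0.36·log₂(1/0.36) + 0.15·log₂(1/0.15) + 0.20·log₂(1/0.20) + 0.29·log₂(1/0.29) = 1.9234 bits.
RT = 175 + 185 × 1.9234 = 530.84 ms.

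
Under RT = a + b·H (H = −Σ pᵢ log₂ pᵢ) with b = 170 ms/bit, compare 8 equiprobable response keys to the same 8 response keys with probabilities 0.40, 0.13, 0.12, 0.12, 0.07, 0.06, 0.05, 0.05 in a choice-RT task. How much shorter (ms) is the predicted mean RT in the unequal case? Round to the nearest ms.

Equiprobable entropy H₀ = log₂ 8 = 3.0000 bits.
Skewed entropy H = −Σ pᵢ log₂ pᵢ = 2.5898 bits.
ΔRT = b·(H₀ − H) = 170 × 0.4102 = 69.73 ms.

70 ms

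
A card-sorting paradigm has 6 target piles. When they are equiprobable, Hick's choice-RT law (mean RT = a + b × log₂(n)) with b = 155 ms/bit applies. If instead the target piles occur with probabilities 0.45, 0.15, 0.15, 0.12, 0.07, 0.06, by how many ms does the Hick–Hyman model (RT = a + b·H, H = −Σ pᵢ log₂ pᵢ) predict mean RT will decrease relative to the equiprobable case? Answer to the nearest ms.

Equiprobable entropy H₀ = log₂ 6 = 2.5850 bits.
Skewed entropy H = −Σ pᵢ log₂ pᵢ = 2.2186 bits.
ΔRT = b·(H₀ − H) = 155 × 0.3663 = 56.78 ms.

57 ms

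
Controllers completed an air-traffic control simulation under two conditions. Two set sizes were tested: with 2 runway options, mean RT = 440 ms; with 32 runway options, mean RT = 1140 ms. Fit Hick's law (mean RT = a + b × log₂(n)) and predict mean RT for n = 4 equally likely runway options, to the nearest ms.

615 ms

RT is linear in log₂ n, so two points fix the line:
  b = (1140 − 440) / (log₂ 32 − log₂ 2) = 700 / (5 − 1) = 175 ms/bit
  a = 440 − 175 × 1 = 265 ms
Then RT(4) = 265 + 175 × log₂ 4 = 265 + 175 × 2 ≈ 615.000 ms.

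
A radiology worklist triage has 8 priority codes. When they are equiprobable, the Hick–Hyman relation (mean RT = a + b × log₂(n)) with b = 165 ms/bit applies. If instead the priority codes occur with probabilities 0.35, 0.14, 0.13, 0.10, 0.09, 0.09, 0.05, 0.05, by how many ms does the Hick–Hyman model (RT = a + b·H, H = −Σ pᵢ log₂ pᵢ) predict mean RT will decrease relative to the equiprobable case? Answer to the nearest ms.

50 ms

Equiprobable entropy H₀ = log₂ 8 = 3.0000 bits.
Skewed entropy H = −Σ pᵢ log₂ pᵢ = 2.6995 bits.
ΔRT = b·(H₀ − H) = 165 × 0.3005 = 49.57 ms.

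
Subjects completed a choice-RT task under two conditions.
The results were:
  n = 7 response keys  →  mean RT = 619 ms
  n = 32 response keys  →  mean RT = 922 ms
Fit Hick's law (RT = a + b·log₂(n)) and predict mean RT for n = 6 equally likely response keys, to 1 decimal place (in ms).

588.3 ms

With log₂ n on the abscissa the relation is linear; from the two conditions:
  b = (922 − 619) / (log₂ 32 − log₂ 7) = 303 / (5 − 2.8074) = 138.189 ms/bit
  a = 619 − 138.189 × 2.8074 = 231.054 ms
Then RT(6) = 231.054 + 138.189 × log₂ 6 = 231.054 + 138.189 × 2.5850 ≈ 588.268 ms.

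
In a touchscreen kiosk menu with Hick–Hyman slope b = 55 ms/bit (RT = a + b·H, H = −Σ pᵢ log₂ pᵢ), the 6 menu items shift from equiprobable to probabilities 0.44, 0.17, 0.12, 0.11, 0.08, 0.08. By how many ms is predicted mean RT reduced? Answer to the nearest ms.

The RT saving is b·ΔH. Equiprobable H₀ = log₂(6) = 2.5850 bits; with the given probabilities H = 2.2561 bits.
b·(H₀ − H) = 55 × (2.5850 − 2.2561) = 18.09 ms.

18 ms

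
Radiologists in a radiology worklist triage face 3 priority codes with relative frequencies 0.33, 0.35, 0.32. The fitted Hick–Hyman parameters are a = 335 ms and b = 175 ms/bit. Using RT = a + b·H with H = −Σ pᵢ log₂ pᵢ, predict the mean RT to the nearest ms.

H = 0.33·log₂(1/0.33) + 0.35·log₂(1/0.35) + 0.32·log₂(1/0.32) = 1.5840 bits.
RT = 335 + 175 × 1.5840 = 612.19 ms.

612 ms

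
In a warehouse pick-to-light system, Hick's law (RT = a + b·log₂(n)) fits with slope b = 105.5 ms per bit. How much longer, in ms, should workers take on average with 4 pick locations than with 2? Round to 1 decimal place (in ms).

105.5 ms

Only the slope matters, since a is common to both: ΔRT = b·log₂(n₂/n₁).
log₂(4) − log₂(2) = log₂(4/2) = log₂(2) = 1.
ΔRT = 105.5 × 1.0000 = 105.500 ms.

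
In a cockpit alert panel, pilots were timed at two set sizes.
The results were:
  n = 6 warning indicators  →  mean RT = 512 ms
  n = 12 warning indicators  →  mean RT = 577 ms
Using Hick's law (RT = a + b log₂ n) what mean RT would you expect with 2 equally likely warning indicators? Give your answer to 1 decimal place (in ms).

409.0 ms

RT is linear in log₂ n, so two points fix the line:
  b = (577 − 512) / (log₂ 12 − log₂ 6) = 65 / (3.5850 − 2.5850) = 65.000 ms/bit
  a = 512 − 65.000 × 2.5850 = 343.977 ms
Then RT(2) = 343.977 + 65.000 × log₂ 2 = 343.977 + 65.000 × 1 ≈ 408.977 ms.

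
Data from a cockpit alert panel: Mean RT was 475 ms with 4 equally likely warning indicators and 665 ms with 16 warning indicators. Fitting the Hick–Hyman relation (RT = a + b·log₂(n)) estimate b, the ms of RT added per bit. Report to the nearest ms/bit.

b = (RT₂ − RT₁)/(log₂ n₂ − log₂ n₁) = (665 − 475)/(4 − 2) = 95 ms/bit.

95 ms/bit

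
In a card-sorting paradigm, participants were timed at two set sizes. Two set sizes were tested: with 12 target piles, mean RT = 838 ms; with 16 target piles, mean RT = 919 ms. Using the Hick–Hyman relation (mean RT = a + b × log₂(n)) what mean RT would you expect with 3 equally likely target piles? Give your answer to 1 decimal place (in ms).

Fit slope and intercept:
  b = (919 − 838) / (log₂ 16 − log₂ 12) = 81 / (4 − 3.5850) = 195.163 ms/bit
  a = 838 − 195.163 × 3.5850 = 138.348 ms
Then RT(3) = 138.348 + 195.163 × log₂ 3 = 138.348 + 195.163 × 1.5850 ≈ 447.674 ms.

447.7 ms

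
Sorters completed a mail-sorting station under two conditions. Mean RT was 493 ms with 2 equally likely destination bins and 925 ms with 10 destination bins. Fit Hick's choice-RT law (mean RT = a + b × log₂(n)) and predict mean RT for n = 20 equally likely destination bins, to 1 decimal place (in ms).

1111.1 ms

Solve the two-equation system in a and b:
  b = (925 − 493) / (log₂ 10 − log₂ 2) = 432 / (3.3219 − 1) = 186.052 ms/bit
  a = 493 − 186.052 × 1 = 306.948 ms
Then RT(20) = 306.948 + 186.052 × log₂ 20 = 306.948 + 186.052 × 4.3219 ≈ 1111.052 ms.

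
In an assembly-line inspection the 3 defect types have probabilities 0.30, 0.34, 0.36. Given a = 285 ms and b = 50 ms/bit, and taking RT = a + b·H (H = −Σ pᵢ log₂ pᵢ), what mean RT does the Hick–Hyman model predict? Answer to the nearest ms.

H = 0.30·log₂(1/0.30) + 0.34·log₂(1/0.34) + 0.36·log₂(1/0.36) = 1.5809 bits.
RT = 285 + 50 × 1.5809 = 364.04 ms.

364 ms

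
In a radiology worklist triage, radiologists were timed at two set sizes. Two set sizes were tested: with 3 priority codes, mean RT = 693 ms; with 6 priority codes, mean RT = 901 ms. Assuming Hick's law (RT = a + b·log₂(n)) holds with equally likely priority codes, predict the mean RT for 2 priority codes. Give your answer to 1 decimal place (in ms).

RT is linear in log₂ n, so two points fix the line:
  b = (901 − 693) / (log₂ 6 − log₂ 3) = 208 / (2.5850 − 1.5850) = 208.000 ms/bit
  a = 693 − 208.000 × 1.5850 = 363.328 ms
Then RT(2) = 363.328 + 208.000 × log₂ 2 = 363.328 + 208.000 × 1 ≈ 571.328 ms.

571.3 ms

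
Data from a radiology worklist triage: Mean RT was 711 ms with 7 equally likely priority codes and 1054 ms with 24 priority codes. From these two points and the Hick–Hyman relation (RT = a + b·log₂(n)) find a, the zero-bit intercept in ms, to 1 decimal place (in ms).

The slope on a log₂ axis is (1054 − 711) / (4.5850 − 2.8074) = 192.956 ms/bit.
a = RT₁ − b·log₂ n₁ = 711 − 192.956 × 2.8074 = 169.304 ms.

169.3 ms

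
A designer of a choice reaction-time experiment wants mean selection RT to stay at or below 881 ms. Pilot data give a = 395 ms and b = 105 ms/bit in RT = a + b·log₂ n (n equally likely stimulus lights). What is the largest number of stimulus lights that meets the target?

Information budget: (881 − 395)/105 = 4.6286 bits, so n ≤ 2^4.6286 = 24.737 → at most 24.

24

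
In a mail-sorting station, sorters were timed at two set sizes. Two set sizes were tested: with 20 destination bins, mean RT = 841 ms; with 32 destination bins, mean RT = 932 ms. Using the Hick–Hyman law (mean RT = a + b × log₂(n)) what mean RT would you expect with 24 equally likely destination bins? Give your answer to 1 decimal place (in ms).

RT is linear in log₂ n, so two points fix the line:
  b = (932 − 841) / (log₂ 32 − log₂ 20) = 91 / (5 − 4.3219) = 134.204 ms/bit
  a = 841 − 134.204 × 4.3219 = 260.980 ms
Then RT(24) = 260.980 + 134.204 × log₂ 24 = 260.980 + 134.204 × 4.5850 ≈ 876.300 ms.

876.3 ms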